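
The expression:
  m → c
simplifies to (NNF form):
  c ∨ ¬m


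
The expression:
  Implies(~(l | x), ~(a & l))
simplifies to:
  True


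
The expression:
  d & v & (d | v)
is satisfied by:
  {d: True, v: True}


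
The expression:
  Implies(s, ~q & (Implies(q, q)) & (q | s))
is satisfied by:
  {s: False, q: False}
  {q: True, s: False}
  {s: True, q: False}


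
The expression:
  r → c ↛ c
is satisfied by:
  {r: False}


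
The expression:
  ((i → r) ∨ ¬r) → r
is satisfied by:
  {r: True}


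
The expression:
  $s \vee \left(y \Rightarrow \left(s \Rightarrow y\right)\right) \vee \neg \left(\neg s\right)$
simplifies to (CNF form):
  $\text{True}$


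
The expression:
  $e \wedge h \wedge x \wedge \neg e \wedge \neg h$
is never true.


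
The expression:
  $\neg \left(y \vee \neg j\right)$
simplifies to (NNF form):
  $j \wedge \neg y$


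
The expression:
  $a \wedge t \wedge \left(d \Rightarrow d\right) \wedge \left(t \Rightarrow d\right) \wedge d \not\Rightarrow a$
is never true.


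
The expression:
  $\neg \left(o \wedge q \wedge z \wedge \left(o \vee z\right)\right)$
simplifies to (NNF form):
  $\neg o \vee \neg q \vee \neg z$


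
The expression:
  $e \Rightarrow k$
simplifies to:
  $k \vee \neg e$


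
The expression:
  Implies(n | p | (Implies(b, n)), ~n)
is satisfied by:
  {n: False}


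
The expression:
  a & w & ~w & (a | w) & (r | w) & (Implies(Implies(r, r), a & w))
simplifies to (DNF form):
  False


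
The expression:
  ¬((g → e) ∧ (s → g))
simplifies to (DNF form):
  (g ∧ ¬e) ∨ (s ∧ ¬g)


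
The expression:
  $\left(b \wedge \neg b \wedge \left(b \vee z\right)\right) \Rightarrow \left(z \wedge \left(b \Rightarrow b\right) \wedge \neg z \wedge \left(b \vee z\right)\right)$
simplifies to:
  $\text{True}$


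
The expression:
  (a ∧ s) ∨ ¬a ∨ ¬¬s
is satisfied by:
  {s: True, a: False}
  {a: False, s: False}
  {a: True, s: True}


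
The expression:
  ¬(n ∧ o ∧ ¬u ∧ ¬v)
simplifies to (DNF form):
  u ∨ v ∨ ¬n ∨ ¬o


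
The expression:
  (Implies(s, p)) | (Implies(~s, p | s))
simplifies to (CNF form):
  True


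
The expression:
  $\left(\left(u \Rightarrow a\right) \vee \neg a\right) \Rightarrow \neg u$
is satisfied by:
  {u: False}


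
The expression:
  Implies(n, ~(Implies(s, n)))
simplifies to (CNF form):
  ~n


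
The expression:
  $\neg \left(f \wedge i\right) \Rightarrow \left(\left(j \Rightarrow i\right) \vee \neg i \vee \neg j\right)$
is always true.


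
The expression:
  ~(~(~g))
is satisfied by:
  {g: False}


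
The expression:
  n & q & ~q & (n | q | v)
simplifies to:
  False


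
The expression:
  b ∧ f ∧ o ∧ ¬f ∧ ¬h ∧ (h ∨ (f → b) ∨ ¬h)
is never true.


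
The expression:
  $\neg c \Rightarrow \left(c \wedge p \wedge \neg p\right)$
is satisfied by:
  {c: True}


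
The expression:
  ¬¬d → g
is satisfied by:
  {g: True, d: False}
  {d: False, g: False}
  {d: True, g: True}


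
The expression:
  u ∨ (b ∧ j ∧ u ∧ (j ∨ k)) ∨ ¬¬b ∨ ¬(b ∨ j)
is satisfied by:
  {b: True, u: True, j: False}
  {b: True, u: False, j: False}
  {u: True, b: False, j: False}
  {b: False, u: False, j: False}
  {j: True, b: True, u: True}
  {j: True, b: True, u: False}
  {j: True, u: True, b: False}


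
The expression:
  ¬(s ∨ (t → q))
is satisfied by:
  {t: True, q: False, s: False}


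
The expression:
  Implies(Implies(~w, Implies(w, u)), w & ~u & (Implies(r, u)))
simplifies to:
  w & ~r & ~u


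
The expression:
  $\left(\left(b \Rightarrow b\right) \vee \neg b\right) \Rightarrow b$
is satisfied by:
  {b: True}


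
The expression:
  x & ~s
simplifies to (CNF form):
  x & ~s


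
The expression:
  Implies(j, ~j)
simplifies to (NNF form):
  ~j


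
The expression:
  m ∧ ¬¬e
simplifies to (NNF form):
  e ∧ m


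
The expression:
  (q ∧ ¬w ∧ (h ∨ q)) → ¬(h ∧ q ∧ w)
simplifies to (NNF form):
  True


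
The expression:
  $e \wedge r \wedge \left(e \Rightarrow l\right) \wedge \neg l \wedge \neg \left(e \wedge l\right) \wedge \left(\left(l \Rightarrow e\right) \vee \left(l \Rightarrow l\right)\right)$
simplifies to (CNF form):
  $\text{False}$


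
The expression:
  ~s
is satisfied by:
  {s: False}


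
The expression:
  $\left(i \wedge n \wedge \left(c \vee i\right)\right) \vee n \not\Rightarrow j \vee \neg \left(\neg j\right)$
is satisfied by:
  {n: True, j: True}
  {n: True, j: False}
  {j: True, n: False}


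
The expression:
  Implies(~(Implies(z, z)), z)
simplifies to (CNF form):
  True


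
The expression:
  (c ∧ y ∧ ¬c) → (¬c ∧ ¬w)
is always true.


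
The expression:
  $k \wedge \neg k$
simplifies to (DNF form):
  $\text{False}$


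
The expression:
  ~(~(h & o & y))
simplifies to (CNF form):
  h & o & y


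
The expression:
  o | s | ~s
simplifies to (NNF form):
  True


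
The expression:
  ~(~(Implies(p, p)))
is always true.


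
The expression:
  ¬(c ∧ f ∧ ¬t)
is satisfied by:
  {t: True, c: False, f: False}
  {c: False, f: False, t: False}
  {f: True, t: True, c: False}
  {f: True, c: False, t: False}
  {t: True, c: True, f: False}
  {c: True, t: False, f: False}
  {f: True, c: True, t: True}


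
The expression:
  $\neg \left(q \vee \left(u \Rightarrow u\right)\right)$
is never true.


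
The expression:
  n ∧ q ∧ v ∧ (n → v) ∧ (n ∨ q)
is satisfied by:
  {n: True, q: True, v: True}


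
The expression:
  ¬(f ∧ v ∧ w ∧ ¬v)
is always true.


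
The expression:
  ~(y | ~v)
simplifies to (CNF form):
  v & ~y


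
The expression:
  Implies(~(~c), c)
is always true.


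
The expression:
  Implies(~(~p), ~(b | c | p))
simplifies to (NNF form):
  ~p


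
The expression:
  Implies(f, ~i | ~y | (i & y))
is always true.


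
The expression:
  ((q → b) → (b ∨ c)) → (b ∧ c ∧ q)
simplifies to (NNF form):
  (b ∨ ¬q) ∧ (c ∨ ¬b) ∧ (q ∨ ¬c)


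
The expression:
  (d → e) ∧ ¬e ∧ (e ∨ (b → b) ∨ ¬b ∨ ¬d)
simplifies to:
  ¬d ∧ ¬e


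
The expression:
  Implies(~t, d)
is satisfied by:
  {d: True, t: True}
  {d: True, t: False}
  {t: True, d: False}


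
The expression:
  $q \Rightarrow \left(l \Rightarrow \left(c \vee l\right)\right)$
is always true.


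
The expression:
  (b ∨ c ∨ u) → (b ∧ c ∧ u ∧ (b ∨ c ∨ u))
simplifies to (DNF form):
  (b ∧ c ∧ u) ∨ (b ∧ c ∧ ¬c) ∨ (b ∧ u ∧ ¬b) ∨ (b ∧ ¬b ∧ ¬c) ∨ (c ∧ u ∧ ¬u) ∨ (c ∧ ¬c ∧ ¬u) ∨ (u ∧ ¬b ∧ ¬u) ∨ (¬b ∧ ¬c ∧ ¬u)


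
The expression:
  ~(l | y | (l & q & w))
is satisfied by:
  {y: False, l: False}


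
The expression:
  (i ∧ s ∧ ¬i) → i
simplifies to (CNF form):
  True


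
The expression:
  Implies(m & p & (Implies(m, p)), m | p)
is always true.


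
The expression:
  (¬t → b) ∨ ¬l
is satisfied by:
  {b: True, t: True, l: False}
  {b: True, l: False, t: False}
  {t: True, l: False, b: False}
  {t: False, l: False, b: False}
  {b: True, t: True, l: True}
  {b: True, l: True, t: False}
  {t: True, l: True, b: False}


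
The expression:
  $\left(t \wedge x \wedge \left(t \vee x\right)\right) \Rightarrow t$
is always true.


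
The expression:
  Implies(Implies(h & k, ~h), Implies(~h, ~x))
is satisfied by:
  {h: True, x: False}
  {x: False, h: False}
  {x: True, h: True}


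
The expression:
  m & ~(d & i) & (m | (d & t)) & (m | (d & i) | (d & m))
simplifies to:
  m & (~d | ~i)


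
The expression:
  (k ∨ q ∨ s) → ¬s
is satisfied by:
  {s: False}


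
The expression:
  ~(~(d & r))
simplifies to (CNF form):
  d & r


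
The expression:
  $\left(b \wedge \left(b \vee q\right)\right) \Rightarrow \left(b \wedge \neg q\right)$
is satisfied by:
  {q: False, b: False}
  {b: True, q: False}
  {q: True, b: False}


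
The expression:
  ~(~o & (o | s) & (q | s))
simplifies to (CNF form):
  o | ~s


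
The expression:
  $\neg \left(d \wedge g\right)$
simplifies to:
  $\neg d \vee \neg g$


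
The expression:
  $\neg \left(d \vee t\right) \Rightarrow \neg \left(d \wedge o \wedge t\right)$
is always true.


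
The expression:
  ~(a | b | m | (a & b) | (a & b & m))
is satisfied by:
  {b: False, a: False, m: False}


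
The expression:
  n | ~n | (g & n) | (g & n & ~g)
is always true.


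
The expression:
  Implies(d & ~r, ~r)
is always true.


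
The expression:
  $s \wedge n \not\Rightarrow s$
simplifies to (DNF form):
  $\text{False}$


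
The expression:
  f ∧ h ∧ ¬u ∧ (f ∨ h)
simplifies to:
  f ∧ h ∧ ¬u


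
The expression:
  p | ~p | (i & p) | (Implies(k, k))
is always true.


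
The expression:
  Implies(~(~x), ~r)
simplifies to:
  ~r | ~x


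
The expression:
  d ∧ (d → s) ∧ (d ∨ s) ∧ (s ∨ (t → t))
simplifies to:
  d ∧ s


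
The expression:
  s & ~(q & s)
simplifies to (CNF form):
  s & ~q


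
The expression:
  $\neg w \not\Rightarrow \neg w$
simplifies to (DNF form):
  $\text{False}$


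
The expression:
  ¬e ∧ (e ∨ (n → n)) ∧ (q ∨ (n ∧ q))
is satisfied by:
  {q: True, e: False}


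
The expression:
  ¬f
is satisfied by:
  {f: False}


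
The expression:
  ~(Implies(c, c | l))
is never true.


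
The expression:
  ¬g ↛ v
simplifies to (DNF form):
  v ∨ ¬g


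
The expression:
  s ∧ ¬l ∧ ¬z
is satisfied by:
  {s: True, z: False, l: False}


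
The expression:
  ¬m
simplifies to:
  ¬m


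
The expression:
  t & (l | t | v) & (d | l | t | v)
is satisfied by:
  {t: True}


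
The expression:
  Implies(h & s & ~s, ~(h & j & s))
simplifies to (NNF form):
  True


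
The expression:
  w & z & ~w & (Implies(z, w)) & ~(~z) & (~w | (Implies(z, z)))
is never true.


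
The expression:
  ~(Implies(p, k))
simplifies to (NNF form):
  p & ~k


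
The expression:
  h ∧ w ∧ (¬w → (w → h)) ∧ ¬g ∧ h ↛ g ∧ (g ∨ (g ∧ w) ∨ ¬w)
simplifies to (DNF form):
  False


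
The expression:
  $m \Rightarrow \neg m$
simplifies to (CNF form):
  $\neg m$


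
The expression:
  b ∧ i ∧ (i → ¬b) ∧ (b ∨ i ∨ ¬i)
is never true.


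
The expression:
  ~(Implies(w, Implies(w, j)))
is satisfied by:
  {w: True, j: False}


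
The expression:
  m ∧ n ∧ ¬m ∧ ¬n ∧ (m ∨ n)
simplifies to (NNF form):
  False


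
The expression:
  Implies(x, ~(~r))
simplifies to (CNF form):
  r | ~x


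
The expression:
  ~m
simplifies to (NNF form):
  ~m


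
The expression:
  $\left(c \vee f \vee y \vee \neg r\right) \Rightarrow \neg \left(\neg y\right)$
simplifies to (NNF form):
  $y \vee \left(r \wedge \neg c \wedge \neg f\right)$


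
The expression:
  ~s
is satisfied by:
  {s: False}


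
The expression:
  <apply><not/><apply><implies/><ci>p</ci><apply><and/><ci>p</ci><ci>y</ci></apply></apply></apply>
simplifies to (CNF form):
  <apply><and/><ci>p</ci><apply><not/><ci>y</ci></apply></apply>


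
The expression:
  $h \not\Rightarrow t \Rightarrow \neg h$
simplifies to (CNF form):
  $t \vee \neg h$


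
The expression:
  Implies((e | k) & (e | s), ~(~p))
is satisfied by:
  {p: True, e: False, s: False, k: False}
  {p: True, k: True, e: False, s: False}
  {p: True, s: True, e: False, k: False}
  {p: True, k: True, s: True, e: False}
  {p: True, e: True, s: False, k: False}
  {p: True, k: True, e: True, s: False}
  {p: True, s: True, e: True, k: False}
  {p: True, k: True, s: True, e: True}
  {k: False, e: False, s: False, p: False}
  {k: True, e: False, s: False, p: False}
  {s: True, k: False, e: False, p: False}


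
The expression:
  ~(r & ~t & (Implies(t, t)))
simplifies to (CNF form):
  t | ~r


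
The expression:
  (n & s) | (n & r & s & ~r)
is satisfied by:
  {s: True, n: True}


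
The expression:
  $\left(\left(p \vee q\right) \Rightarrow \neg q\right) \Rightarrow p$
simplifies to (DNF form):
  $p \vee q$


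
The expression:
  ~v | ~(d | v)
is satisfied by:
  {v: False}


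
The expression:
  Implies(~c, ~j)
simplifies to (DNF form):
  c | ~j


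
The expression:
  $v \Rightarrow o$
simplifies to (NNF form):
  $o \vee \neg v$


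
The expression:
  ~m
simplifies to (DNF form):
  ~m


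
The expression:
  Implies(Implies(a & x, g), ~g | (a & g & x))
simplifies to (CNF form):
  (a | ~g) & (x | ~g)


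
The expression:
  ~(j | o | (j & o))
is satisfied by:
  {o: False, j: False}


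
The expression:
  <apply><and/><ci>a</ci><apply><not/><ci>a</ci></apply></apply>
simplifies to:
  <false/>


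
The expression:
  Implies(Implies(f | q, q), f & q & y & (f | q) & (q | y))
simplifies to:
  f & (y | ~q)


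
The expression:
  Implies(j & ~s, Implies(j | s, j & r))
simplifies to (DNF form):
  r | s | ~j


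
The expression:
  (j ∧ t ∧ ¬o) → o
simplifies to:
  o ∨ ¬j ∨ ¬t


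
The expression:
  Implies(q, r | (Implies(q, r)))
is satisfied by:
  {r: True, q: False}
  {q: False, r: False}
  {q: True, r: True}


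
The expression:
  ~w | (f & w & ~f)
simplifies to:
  ~w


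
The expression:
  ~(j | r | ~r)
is never true.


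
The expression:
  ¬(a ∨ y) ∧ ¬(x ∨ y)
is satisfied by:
  {x: False, y: False, a: False}


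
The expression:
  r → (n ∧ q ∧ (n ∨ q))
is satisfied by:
  {q: True, n: True, r: False}
  {q: True, n: False, r: False}
  {n: True, q: False, r: False}
  {q: False, n: False, r: False}
  {r: True, q: True, n: True}


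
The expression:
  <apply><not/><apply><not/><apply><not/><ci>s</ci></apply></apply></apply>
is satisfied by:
  {s: False}


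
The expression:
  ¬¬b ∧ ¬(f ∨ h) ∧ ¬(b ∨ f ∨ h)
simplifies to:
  False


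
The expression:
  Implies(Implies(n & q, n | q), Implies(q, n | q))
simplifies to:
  True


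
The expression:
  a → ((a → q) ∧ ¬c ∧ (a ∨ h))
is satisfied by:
  {q: True, a: False, c: False}
  {q: False, a: False, c: False}
  {c: True, q: True, a: False}
  {c: True, q: False, a: False}
  {a: True, q: True, c: False}


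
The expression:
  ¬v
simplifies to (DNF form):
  ¬v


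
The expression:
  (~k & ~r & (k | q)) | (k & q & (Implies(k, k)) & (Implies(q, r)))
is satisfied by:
  {q: True, k: False, r: False}
  {r: True, k: True, q: True}


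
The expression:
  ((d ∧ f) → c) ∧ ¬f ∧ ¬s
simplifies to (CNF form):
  ¬f ∧ ¬s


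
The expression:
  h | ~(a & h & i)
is always true.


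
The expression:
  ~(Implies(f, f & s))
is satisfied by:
  {f: True, s: False}


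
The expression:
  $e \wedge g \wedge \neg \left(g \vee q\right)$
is never true.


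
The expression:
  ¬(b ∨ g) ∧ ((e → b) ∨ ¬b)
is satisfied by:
  {g: False, b: False}


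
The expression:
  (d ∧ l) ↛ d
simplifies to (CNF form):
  False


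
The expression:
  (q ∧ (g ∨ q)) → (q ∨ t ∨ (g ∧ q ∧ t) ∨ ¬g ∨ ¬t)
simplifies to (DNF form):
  True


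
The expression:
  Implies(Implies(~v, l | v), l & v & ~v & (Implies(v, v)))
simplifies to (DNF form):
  ~l & ~v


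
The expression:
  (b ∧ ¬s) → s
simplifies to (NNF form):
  s ∨ ¬b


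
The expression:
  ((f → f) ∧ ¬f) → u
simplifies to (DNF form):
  f ∨ u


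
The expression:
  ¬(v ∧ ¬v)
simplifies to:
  True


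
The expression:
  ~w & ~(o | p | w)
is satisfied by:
  {o: False, p: False, w: False}


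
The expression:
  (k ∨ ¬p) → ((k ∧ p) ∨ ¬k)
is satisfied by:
  {p: True, k: False}
  {k: False, p: False}
  {k: True, p: True}


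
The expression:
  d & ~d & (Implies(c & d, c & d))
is never true.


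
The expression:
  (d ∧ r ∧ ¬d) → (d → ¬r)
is always true.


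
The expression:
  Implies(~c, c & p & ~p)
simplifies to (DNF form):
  c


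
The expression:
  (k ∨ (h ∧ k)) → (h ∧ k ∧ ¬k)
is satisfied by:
  {k: False}


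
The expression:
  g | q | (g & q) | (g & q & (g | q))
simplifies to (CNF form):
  g | q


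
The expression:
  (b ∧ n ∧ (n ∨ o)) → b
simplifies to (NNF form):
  True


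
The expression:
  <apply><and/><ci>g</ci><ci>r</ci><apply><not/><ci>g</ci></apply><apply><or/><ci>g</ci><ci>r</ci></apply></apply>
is never true.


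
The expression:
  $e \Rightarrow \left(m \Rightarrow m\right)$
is always true.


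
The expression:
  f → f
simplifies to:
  True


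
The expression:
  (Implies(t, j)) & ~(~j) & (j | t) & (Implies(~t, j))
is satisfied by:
  {j: True}


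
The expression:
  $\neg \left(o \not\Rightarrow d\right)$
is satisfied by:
  {d: True, o: False}
  {o: False, d: False}
  {o: True, d: True}


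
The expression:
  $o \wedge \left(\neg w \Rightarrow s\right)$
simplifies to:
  $o \wedge \left(s \vee w\right)$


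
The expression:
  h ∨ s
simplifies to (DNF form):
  h ∨ s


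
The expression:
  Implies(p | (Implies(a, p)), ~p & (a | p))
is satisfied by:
  {a: True, p: False}


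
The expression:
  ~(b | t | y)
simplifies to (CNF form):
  ~b & ~t & ~y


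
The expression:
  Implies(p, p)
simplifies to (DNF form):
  True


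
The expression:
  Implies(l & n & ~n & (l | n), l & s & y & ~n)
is always true.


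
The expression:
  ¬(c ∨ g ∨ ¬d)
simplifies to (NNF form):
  d ∧ ¬c ∧ ¬g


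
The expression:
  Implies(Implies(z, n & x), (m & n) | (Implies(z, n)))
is always true.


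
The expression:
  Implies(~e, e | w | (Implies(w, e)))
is always true.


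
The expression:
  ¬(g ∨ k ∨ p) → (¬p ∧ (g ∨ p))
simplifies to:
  g ∨ k ∨ p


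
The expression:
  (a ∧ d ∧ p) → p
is always true.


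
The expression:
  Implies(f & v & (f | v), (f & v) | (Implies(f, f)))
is always true.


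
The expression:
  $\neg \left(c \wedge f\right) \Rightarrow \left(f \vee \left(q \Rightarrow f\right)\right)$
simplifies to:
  $f \vee \neg q$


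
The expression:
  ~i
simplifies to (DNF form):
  ~i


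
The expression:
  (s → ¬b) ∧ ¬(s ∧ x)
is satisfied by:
  {x: False, s: False, b: False}
  {b: True, x: False, s: False}
  {x: True, b: False, s: False}
  {b: True, x: True, s: False}
  {s: True, b: False, x: False}


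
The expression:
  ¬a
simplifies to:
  ¬a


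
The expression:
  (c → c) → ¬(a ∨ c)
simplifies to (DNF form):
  ¬a ∧ ¬c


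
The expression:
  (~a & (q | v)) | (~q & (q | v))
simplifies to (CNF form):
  (q | v) & (q | ~q) & (v | ~a) & (~a | ~q)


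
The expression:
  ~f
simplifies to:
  ~f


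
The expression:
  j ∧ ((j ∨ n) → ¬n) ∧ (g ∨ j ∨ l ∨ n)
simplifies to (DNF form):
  j ∧ ¬n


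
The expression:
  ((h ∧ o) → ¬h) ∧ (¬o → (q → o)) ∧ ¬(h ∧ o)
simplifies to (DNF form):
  (o ∧ ¬h) ∨ (¬o ∧ ¬q)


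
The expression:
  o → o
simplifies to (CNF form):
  True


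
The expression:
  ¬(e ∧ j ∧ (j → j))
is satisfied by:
  {e: False, j: False}
  {j: True, e: False}
  {e: True, j: False}


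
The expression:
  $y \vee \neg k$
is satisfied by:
  {y: True, k: False}
  {k: False, y: False}
  {k: True, y: True}


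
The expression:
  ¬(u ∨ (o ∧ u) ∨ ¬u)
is never true.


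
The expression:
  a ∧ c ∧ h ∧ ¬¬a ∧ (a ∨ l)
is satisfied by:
  {a: True, c: True, h: True}


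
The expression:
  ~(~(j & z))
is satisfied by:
  {z: True, j: True}


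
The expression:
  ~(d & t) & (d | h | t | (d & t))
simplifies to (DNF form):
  (d & ~t) | (h & ~d) | (t & ~d)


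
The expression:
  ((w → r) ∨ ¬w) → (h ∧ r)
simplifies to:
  (h ∧ r) ∨ (w ∧ ¬r)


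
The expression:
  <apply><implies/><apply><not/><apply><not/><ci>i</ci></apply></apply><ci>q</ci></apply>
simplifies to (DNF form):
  <apply><or/><ci>q</ci><apply><not/><ci>i</ci></apply></apply>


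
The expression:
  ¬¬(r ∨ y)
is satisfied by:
  {r: True, y: True}
  {r: True, y: False}
  {y: True, r: False}


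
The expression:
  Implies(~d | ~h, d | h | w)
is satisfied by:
  {h: True, d: True, w: True}
  {h: True, d: True, w: False}
  {h: True, w: True, d: False}
  {h: True, w: False, d: False}
  {d: True, w: True, h: False}
  {d: True, w: False, h: False}
  {w: True, d: False, h: False}


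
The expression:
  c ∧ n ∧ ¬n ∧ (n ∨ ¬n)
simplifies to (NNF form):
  False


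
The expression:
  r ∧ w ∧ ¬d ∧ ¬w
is never true.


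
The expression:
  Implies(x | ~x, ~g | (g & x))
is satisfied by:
  {x: True, g: False}
  {g: False, x: False}
  {g: True, x: True}


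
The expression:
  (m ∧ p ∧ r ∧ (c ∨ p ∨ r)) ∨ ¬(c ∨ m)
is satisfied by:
  {p: True, r: True, c: False, m: False}
  {p: True, r: False, c: False, m: False}
  {r: True, p: False, c: False, m: False}
  {p: False, r: False, c: False, m: False}
  {p: True, m: True, r: True, c: False}
  {p: True, m: True, c: True, r: True}


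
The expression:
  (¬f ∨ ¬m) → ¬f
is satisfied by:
  {m: True, f: False}
  {f: False, m: False}
  {f: True, m: True}


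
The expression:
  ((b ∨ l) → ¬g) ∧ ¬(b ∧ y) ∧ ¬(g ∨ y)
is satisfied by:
  {g: False, y: False}


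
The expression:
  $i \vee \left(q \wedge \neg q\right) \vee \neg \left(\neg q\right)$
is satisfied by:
  {i: True, q: True}
  {i: True, q: False}
  {q: True, i: False}


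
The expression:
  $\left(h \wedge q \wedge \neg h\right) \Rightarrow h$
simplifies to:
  $\text{True}$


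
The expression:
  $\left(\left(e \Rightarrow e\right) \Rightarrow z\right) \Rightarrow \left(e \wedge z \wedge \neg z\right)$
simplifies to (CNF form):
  $\neg z$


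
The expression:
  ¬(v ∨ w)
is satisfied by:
  {v: False, w: False}


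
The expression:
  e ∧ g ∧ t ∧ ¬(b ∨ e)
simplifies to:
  False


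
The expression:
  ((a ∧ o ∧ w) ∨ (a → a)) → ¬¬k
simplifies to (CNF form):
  k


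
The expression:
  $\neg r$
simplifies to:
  $\neg r$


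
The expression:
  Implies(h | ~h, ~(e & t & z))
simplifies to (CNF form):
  ~e | ~t | ~z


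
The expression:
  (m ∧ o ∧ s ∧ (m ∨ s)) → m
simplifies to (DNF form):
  True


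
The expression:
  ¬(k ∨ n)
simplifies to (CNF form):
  ¬k ∧ ¬n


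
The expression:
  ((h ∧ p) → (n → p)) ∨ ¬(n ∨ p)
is always true.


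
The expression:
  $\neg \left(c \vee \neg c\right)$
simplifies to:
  $\text{False}$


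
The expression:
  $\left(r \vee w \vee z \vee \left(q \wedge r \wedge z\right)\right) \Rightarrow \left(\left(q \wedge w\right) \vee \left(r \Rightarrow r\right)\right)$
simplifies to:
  $\text{True}$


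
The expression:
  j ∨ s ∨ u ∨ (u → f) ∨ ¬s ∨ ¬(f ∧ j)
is always true.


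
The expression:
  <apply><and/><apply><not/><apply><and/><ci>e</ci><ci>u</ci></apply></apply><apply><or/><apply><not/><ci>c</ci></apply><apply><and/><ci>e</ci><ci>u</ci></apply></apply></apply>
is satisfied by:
  {u: False, c: False, e: False}
  {e: True, u: False, c: False}
  {u: True, e: False, c: False}


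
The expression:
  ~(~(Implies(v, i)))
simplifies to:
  i | ~v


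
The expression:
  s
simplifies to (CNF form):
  s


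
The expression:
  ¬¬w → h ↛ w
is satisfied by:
  {w: False}


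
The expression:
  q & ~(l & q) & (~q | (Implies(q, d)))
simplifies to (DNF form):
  d & q & ~l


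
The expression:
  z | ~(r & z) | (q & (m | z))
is always true.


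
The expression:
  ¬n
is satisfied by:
  {n: False}


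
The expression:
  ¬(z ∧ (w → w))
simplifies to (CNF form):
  ¬z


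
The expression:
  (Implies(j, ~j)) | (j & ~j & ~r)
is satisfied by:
  {j: False}


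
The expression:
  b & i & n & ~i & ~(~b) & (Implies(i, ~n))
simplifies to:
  False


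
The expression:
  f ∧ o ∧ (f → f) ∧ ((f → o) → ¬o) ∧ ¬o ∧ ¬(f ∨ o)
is never true.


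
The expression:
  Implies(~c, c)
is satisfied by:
  {c: True}


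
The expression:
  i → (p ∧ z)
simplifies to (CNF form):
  (p ∨ ¬i) ∧ (z ∨ ¬i)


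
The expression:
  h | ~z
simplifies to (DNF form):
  h | ~z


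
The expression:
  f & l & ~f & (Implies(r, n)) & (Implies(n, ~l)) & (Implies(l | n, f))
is never true.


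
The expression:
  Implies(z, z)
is always true.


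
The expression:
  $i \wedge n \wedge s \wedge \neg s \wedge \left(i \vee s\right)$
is never true.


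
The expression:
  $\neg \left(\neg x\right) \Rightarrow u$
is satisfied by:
  {u: True, x: False}
  {x: False, u: False}
  {x: True, u: True}


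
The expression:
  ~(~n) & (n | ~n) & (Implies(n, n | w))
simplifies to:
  n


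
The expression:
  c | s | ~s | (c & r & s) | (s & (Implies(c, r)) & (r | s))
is always true.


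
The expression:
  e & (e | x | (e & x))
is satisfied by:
  {e: True}


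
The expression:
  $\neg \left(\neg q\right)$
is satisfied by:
  {q: True}


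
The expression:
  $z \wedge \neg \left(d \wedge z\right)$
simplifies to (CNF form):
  $z \wedge \neg d$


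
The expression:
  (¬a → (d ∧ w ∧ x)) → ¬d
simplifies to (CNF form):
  (¬a ∨ ¬d) ∧ (¬a ∨ ¬d ∨ ¬w) ∧ (¬a ∨ ¬d ∨ ¬x) ∧ (¬d ∨ ¬w ∨ ¬x)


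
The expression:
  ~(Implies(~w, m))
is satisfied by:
  {w: False, m: False}


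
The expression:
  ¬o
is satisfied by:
  {o: False}


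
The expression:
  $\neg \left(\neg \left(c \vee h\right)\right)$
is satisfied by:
  {c: True, h: True}
  {c: True, h: False}
  {h: True, c: False}


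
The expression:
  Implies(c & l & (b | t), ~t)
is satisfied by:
  {l: False, c: False, t: False}
  {t: True, l: False, c: False}
  {c: True, l: False, t: False}
  {t: True, c: True, l: False}
  {l: True, t: False, c: False}
  {t: True, l: True, c: False}
  {c: True, l: True, t: False}


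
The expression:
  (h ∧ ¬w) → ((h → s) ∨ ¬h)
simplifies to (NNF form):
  s ∨ w ∨ ¬h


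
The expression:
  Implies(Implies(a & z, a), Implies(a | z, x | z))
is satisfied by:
  {x: True, z: True, a: False}
  {x: True, z: False, a: False}
  {z: True, x: False, a: False}
  {x: False, z: False, a: False}
  {x: True, a: True, z: True}
  {x: True, a: True, z: False}
  {a: True, z: True, x: False}


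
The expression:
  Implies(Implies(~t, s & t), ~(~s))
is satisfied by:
  {s: True, t: False}
  {t: False, s: False}
  {t: True, s: True}


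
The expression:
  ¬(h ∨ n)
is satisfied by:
  {n: False, h: False}


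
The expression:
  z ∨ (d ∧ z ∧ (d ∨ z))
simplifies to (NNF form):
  z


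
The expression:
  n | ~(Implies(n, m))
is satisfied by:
  {n: True}


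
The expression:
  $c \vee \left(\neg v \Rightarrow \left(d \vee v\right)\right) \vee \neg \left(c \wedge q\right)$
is always true.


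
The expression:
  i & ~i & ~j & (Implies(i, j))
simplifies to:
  False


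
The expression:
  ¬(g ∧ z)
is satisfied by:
  {g: False, z: False}
  {z: True, g: False}
  {g: True, z: False}


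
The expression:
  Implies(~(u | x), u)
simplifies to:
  u | x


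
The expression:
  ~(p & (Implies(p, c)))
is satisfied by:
  {p: False, c: False}
  {c: True, p: False}
  {p: True, c: False}


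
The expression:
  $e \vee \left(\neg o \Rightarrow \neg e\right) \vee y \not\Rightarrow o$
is always true.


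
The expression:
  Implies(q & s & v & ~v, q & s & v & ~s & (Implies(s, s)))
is always true.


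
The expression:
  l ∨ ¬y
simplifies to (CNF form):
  l ∨ ¬y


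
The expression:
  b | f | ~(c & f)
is always true.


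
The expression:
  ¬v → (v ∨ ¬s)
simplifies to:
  v ∨ ¬s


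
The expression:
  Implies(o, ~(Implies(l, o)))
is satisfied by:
  {o: False}


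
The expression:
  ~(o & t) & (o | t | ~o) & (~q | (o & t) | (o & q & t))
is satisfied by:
  {q: False, o: False, t: False}
  {t: True, q: False, o: False}
  {o: True, q: False, t: False}


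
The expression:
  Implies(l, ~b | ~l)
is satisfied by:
  {l: False, b: False}
  {b: True, l: False}
  {l: True, b: False}


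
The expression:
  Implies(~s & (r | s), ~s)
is always true.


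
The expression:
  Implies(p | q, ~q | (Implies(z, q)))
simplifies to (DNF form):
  True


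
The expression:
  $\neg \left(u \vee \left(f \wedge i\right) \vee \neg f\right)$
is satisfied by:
  {f: True, u: False, i: False}


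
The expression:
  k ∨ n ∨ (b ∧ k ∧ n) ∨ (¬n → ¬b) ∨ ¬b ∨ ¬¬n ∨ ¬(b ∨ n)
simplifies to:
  k ∨ n ∨ ¬b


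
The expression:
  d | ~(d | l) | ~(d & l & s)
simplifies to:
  True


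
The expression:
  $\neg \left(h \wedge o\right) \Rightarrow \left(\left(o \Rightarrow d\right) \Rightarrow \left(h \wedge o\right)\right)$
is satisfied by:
  {h: True, o: True, d: False}
  {o: True, d: False, h: False}
  {d: True, h: True, o: True}


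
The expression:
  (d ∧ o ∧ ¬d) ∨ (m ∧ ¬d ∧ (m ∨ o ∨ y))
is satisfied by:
  {m: True, d: False}


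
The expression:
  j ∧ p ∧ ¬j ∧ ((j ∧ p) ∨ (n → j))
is never true.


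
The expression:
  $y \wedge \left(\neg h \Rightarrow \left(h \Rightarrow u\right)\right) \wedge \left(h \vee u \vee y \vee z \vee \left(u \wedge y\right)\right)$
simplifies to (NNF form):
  $y$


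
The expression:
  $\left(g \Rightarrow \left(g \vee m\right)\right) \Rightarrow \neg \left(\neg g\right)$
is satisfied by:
  {g: True}


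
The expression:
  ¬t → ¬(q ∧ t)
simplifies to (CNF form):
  True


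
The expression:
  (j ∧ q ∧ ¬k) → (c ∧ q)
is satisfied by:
  {c: True, k: True, q: False, j: False}
  {c: True, q: False, k: False, j: False}
  {k: True, c: False, q: False, j: False}
  {c: False, q: False, k: False, j: False}
  {j: True, c: True, k: True, q: False}
  {j: True, c: True, q: False, k: False}
  {j: True, k: True, c: False, q: False}
  {j: True, c: False, q: False, k: False}
  {c: True, q: True, k: True, j: False}
  {c: True, q: True, j: False, k: False}
  {q: True, k: True, j: False, c: False}
  {q: True, j: False, k: False, c: False}
  {c: True, q: True, j: True, k: True}
  {c: True, q: True, j: True, k: False}
  {q: True, j: True, k: True, c: False}


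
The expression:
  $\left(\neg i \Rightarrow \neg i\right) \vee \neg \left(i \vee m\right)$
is always true.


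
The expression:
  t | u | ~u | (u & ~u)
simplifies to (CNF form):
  True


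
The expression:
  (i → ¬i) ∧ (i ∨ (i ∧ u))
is never true.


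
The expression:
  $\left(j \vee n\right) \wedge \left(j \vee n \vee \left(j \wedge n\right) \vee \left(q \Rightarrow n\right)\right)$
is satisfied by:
  {n: True, j: True}
  {n: True, j: False}
  {j: True, n: False}


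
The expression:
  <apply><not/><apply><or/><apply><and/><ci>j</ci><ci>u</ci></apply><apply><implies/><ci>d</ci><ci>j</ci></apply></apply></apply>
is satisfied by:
  {d: True, j: False}


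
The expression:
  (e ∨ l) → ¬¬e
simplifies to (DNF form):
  e ∨ ¬l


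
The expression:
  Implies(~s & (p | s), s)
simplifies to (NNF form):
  s | ~p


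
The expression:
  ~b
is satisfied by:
  {b: False}


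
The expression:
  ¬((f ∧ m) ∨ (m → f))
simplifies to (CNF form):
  m ∧ ¬f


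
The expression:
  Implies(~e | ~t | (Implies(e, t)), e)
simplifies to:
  e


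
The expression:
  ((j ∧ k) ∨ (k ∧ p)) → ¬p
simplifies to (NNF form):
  ¬k ∨ ¬p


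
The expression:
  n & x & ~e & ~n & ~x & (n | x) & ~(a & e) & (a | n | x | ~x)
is never true.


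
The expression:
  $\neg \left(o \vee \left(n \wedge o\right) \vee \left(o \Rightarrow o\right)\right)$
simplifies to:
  $\text{False}$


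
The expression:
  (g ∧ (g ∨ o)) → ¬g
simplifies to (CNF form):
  ¬g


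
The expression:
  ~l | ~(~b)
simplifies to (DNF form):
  b | ~l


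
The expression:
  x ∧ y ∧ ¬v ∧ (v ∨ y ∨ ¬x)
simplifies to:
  x ∧ y ∧ ¬v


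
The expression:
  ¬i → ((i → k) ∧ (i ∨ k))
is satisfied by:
  {i: True, k: True}
  {i: True, k: False}
  {k: True, i: False}


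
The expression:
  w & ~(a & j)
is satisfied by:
  {w: True, a: False, j: False}
  {j: True, w: True, a: False}
  {a: True, w: True, j: False}


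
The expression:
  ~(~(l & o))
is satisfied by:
  {o: True, l: True}


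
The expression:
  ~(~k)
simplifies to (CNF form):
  k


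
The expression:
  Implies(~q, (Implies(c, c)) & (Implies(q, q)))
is always true.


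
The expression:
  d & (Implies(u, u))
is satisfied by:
  {d: True}


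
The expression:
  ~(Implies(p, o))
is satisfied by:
  {p: True, o: False}


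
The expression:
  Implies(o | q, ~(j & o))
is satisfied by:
  {o: False, j: False}
  {j: True, o: False}
  {o: True, j: False}


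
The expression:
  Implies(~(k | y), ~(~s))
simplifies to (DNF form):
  k | s | y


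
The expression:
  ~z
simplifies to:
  ~z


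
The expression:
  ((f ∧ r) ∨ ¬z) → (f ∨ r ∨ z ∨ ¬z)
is always true.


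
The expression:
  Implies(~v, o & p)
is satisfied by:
  {o: True, v: True, p: True}
  {o: True, v: True, p: False}
  {v: True, p: True, o: False}
  {v: True, p: False, o: False}
  {o: True, p: True, v: False}


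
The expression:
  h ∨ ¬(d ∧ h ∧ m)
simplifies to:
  True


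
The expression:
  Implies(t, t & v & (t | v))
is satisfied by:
  {v: True, t: False}
  {t: False, v: False}
  {t: True, v: True}


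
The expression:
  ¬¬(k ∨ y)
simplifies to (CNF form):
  k ∨ y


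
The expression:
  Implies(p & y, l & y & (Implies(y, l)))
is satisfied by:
  {l: True, p: False, y: False}
  {p: False, y: False, l: False}
  {y: True, l: True, p: False}
  {y: True, p: False, l: False}
  {l: True, p: True, y: False}
  {p: True, l: False, y: False}
  {y: True, p: True, l: True}


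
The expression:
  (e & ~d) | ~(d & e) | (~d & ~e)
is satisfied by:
  {e: False, d: False}
  {d: True, e: False}
  {e: True, d: False}


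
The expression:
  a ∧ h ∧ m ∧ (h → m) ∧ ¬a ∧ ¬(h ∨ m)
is never true.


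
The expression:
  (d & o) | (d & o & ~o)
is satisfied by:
  {d: True, o: True}


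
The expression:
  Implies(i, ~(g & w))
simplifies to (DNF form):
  ~g | ~i | ~w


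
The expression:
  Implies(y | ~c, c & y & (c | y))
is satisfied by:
  {c: True}


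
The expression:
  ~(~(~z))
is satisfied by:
  {z: False}


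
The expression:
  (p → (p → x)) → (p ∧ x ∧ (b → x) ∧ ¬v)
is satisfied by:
  {p: True, v: False, x: False}
  {p: True, x: True, v: False}
  {p: True, v: True, x: False}


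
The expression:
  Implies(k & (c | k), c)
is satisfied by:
  {c: True, k: False}
  {k: False, c: False}
  {k: True, c: True}


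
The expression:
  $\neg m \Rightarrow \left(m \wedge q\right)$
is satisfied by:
  {m: True}


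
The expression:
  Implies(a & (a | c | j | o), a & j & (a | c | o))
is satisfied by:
  {j: True, a: False}
  {a: False, j: False}
  {a: True, j: True}


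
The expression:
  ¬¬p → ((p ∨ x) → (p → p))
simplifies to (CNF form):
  True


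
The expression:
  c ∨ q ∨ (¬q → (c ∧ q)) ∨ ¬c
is always true.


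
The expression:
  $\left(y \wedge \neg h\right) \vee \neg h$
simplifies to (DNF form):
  $\neg h$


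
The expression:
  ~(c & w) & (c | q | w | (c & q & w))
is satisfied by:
  {q: True, c: False, w: False}
  {w: True, c: False, q: True}
  {w: True, c: False, q: False}
  {q: True, c: True, w: False}
  {c: True, w: False, q: False}


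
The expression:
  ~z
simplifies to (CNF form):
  ~z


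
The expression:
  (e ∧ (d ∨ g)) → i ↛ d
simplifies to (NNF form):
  (i ∧ ¬d) ∨ (¬d ∧ ¬g) ∨ ¬e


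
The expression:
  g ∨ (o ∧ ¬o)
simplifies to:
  g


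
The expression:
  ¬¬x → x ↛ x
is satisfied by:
  {x: False}


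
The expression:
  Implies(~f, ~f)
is always true.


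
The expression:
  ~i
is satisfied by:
  {i: False}


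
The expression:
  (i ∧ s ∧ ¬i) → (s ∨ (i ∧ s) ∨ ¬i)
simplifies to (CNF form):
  True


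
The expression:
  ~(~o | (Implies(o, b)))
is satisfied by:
  {o: True, b: False}


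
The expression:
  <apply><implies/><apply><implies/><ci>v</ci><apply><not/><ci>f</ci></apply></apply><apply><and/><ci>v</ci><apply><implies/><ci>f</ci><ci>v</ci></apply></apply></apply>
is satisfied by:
  {v: True}


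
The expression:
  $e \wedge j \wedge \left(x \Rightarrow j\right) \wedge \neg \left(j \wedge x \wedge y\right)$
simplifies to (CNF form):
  $e \wedge j \wedge \left(\neg x \vee \neg y\right)$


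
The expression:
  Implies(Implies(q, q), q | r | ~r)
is always true.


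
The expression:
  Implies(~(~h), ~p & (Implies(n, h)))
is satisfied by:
  {p: False, h: False}
  {h: True, p: False}
  {p: True, h: False}


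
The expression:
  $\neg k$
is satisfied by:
  {k: False}


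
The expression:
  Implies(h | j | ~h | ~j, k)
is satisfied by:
  {k: True}


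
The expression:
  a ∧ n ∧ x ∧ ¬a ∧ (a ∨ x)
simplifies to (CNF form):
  False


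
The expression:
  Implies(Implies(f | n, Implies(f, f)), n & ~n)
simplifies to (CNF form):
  False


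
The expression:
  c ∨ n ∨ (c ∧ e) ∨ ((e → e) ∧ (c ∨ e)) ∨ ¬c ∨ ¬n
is always true.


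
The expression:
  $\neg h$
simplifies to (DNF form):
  $\neg h$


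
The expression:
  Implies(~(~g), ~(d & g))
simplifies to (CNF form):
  ~d | ~g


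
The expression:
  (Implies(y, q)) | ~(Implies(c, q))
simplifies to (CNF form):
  c | q | ~y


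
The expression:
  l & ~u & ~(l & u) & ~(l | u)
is never true.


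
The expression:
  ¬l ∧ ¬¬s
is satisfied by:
  {s: True, l: False}


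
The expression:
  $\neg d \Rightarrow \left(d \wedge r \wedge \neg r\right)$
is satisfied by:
  {d: True}


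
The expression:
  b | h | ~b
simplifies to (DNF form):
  True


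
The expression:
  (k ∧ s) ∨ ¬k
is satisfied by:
  {s: True, k: False}
  {k: False, s: False}
  {k: True, s: True}


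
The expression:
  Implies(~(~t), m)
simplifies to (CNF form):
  m | ~t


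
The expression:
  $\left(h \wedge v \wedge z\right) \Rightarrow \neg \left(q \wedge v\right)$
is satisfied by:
  {h: False, v: False, q: False, z: False}
  {z: True, h: False, v: False, q: False}
  {q: True, h: False, v: False, z: False}
  {z: True, q: True, h: False, v: False}
  {v: True, z: False, h: False, q: False}
  {z: True, v: True, h: False, q: False}
  {q: True, v: True, z: False, h: False}
  {z: True, q: True, v: True, h: False}
  {h: True, q: False, v: False, z: False}
  {z: True, h: True, q: False, v: False}
  {q: True, h: True, z: False, v: False}
  {z: True, q: True, h: True, v: False}
  {v: True, h: True, q: False, z: False}
  {z: True, v: True, h: True, q: False}
  {q: True, v: True, h: True, z: False}
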